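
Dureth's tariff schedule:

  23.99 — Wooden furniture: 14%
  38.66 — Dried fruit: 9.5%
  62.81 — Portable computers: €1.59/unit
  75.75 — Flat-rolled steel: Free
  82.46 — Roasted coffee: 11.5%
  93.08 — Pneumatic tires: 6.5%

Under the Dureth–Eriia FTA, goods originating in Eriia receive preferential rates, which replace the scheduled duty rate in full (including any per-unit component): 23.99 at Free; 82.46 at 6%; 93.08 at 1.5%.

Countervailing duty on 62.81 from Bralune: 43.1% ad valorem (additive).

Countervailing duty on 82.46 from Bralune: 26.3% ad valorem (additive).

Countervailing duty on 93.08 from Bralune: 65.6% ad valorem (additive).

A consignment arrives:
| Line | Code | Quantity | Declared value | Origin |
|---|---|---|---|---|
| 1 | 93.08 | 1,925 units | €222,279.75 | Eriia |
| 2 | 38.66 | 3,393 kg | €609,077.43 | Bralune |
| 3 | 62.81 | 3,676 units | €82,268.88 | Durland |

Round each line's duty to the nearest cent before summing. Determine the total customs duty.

Line 1 (93.08, Eriia, 1,925 units, €222,279.75):
Base rate for 93.08 is 6.5%.
Origin Eriia qualifies under the Dureth–Eriia agreement and 93.08 is covered: preferential rate 1.5% applies instead.
The additional-duty order on 93.08 targets Bralune, not Eriia; it does not apply.
Duty = €222,279.75 × 1.5% = €3,334.20.
Line 2 (38.66, Bralune, 3,393 kg, €609,077.43):
Base rate for 38.66 is 9.5%.
Duty = €609,077.43 × 9.5% = €57,862.36.
Line 3 (62.81, Durland, 3,676 units, €82,268.88):
Base rate for 62.81 is €1.59/unit.
The additional-duty order on 62.81 targets Bralune, not Durland; it does not apply.
Duty = 3,676 × €1.59 = €5,844.84.
Total = €3,334.20 + €57,862.36 + €5,844.84 = €67,041.40.

€67,041.40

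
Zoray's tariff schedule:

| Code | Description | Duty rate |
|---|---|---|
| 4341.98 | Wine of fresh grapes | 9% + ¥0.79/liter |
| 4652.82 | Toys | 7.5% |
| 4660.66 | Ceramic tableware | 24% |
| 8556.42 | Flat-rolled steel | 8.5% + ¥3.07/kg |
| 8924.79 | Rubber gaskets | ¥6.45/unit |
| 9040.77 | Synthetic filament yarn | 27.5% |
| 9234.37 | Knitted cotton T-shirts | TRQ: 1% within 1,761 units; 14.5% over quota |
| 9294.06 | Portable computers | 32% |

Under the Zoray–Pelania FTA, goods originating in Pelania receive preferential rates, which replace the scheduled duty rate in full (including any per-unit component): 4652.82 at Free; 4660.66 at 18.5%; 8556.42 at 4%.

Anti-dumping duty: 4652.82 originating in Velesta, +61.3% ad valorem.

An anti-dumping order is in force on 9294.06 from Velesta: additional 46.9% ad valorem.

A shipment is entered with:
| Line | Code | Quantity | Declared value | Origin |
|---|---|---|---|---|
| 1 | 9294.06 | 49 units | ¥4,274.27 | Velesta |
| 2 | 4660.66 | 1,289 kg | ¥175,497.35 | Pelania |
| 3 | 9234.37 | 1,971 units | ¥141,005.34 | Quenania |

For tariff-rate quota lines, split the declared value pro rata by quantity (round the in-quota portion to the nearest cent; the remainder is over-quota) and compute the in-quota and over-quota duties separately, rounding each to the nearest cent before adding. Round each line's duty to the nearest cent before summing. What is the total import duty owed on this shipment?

¥39,277.62

Line 1 (9294.06, Velesta, 49 units, ¥4,274.27):
Base rate for 9294.06 is 32%.
Additional duty on 9294.06 from Velesta: +46.9%. Applied ad valorem rate: 32% + 46.9% = 78.9%.
Duty = ¥4,274.27 × 78.9% = ¥3,372.40.
Line 2 (4660.66, Pelania, 1,289 kg, ¥175,497.35):
Base rate for 4660.66 is 24%.
Origin Pelania qualifies under the Zoray–Pelania agreement and 4660.66 is covered: preferential rate 18.5% applies instead.
Duty = ¥175,497.35 × 18.5% = ¥32,467.01.
Line 3 (9234.37, Quenania, 1,971 units, ¥141,005.34):
Code 9234.37 is under a tariff-rate quota (threshold 1,761 units). In-quota: 1,761 units at 1%; over-quota: 210 units at 14.5%.
Pro-rata value split: in-quota = ¥141,005.34 × 1,761/1,971 = ¥125,981.94; over-quota = ¥141,005.34 − ¥125,981.94 = ¥15,023.40.
In-quota duty = ¥125,981.94 × 1% = ¥1,259.82. Over-quota duty = ¥15,023.40 × 14.5% = ¥2,178.39.
Line duty = ¥1,259.82 + ¥2,178.39 = ¥3,438.21.
Total = ¥3,372.40 + ¥32,467.01 + ¥3,438.21 = ¥39,277.62.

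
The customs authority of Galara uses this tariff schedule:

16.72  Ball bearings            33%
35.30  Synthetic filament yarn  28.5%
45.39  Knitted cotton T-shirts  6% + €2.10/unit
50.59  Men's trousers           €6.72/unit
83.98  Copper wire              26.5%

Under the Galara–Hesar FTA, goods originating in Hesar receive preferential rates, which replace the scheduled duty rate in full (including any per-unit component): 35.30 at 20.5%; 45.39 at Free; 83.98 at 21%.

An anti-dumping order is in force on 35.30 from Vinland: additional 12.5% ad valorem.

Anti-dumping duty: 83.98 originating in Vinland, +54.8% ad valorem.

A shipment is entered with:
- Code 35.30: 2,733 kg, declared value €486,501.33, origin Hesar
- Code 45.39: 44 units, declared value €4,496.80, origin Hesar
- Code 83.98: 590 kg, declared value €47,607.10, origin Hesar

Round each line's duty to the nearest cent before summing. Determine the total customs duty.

€109,730.26

Line 1 (35.30, Hesar, 2,733 kg, €486,501.33):
Base rate for 35.30 is 28.5%.
Origin Hesar qualifies under the Galara–Hesar agreement and 35.30 is covered: preferential rate 20.5% applies instead.
The additional-duty order on 35.30 targets Vinland, not Hesar; it does not apply.
Duty = €486,501.33 × 20.5% = €99,732.77.
Line 2 (45.39, Hesar, 44 units, €4,496.80):
Base rate for 45.39 is 6% + €2.10/unit.
Origin Hesar qualifies under the Galara–Hesar agreement and 45.39 is covered: preferential rate Free applies instead.
Duty = €4,496.80 × 0% = €0.00.
Line 3 (83.98, Hesar, 590 kg, €47,607.10):
Base rate for 83.98 is 26.5%.
Origin Hesar qualifies under the Galara–Hesar agreement and 83.98 is covered: preferential rate 21% applies instead.
The additional-duty order on 83.98 targets Vinland, not Hesar; it does not apply.
Duty = €47,607.10 × 21% = €9,997.49.
Total = €99,732.77 + €0.00 + €9,997.49 = €109,730.26.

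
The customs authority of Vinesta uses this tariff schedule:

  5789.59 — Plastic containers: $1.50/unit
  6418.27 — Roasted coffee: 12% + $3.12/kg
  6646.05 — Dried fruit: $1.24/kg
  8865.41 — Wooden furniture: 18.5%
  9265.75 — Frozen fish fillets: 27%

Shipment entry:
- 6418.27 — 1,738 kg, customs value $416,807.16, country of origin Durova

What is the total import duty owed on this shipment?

Line 1 (6418.27, Durova, 1,738 kg, $416,807.16):
Base rate for 6418.27 is 12% + $3.12/kg.
Duty = $416,807.16 × 12% + 1,738 × $3.12 = $55,439.42.

$55,439.42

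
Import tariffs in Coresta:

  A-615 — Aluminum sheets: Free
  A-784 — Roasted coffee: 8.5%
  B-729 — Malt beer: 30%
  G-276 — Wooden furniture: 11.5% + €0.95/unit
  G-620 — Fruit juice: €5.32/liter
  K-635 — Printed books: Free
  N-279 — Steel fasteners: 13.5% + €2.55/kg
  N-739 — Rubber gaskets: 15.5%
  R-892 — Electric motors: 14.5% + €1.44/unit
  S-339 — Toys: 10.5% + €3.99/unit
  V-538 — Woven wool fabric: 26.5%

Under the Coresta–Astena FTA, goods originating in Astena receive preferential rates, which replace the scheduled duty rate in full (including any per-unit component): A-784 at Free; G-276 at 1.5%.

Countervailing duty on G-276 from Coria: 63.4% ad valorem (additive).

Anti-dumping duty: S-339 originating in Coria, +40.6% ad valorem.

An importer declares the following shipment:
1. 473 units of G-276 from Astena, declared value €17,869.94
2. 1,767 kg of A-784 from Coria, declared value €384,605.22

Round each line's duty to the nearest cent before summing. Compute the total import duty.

Line 1 (G-276, Astena, 473 units, €17,869.94):
Base rate for G-276 is 11.5% + €0.95/unit.
Origin Astena qualifies under the Coresta–Astena agreement and G-276 is covered: preferential rate 1.5% applies instead.
The additional-duty order on G-276 targets Coria, not Astena; it does not apply.
Duty = €17,869.94 × 1.5% = €268.05.
Line 2 (A-784, Coria, 1,767 kg, €384,605.22):
Base rate for A-784 is 8.5%.
A-784 has an FTA preferential rate, but origin Coria is not Astena; base rate stands.
Duty = €384,605.22 × 8.5% = €32,691.44.
Total = €268.05 + €32,691.44 = €32,959.49.

€32,959.49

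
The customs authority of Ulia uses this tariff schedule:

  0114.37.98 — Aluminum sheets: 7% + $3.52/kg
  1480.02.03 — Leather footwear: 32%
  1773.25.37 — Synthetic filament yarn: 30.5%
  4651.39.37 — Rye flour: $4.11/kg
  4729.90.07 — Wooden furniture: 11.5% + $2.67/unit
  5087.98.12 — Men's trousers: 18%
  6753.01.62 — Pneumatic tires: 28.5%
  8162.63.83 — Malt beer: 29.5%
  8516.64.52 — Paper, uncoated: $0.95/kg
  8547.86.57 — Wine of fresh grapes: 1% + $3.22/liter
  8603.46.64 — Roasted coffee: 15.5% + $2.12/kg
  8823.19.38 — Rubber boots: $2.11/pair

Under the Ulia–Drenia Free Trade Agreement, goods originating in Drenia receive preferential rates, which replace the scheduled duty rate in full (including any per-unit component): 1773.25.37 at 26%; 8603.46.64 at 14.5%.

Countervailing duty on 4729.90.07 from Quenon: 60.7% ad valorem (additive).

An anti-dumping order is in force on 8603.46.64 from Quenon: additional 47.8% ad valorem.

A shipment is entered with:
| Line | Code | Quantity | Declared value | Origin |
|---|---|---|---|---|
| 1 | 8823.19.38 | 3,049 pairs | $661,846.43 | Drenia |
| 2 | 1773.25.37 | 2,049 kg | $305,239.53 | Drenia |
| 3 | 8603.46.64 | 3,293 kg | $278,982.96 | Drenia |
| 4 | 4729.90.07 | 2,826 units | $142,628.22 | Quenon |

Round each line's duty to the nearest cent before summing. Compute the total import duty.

Line 1 (8823.19.38, Drenia, 3,049 pairs, $661,846.43):
Base rate for 8823.19.38 is $2.11/pair.
Origin Drenia is the FTA partner but 8823.19.38 is not on the preference list; base rate stands.
Duty = 3,049 × $2.11 = $6,433.39.
Line 2 (1773.25.37, Drenia, 2,049 kg, $305,239.53):
Base rate for 1773.25.37 is 30.5%.
Origin Drenia qualifies under the Ulia–Drenia agreement and 1773.25.37 is covered: preferential rate 26% applies instead.
Duty = $305,239.53 × 26% = $79,362.28.
Line 3 (8603.46.64, Drenia, 3,293 kg, $278,982.96):
Base rate for 8603.46.64 is 15.5% + $2.12/kg.
Origin Drenia qualifies under the Ulia–Drenia agreement and 8603.46.64 is covered: preferential rate 14.5% applies instead.
The additional-duty order on 8603.46.64 targets Quenon, not Drenia; it does not apply.
Duty = $278,982.96 × 14.5% = $40,452.53.
Line 4 (4729.90.07, Quenon, 2,826 units, $142,628.22):
Base rate for 4729.90.07 is 11.5% + $2.67/unit.
Additional duty on 4729.90.07 from Quenon: +60.7%. Applied ad valorem rate: 11.5% + 60.7% = 72.2%.
Duty = $142,628.22 × 72.2% + 2,826 × $2.67 = $110,522.99.
Total = $6,433.39 + $79,362.28 + $40,452.53 + $110,522.99 = $236,771.19.

$236,771.19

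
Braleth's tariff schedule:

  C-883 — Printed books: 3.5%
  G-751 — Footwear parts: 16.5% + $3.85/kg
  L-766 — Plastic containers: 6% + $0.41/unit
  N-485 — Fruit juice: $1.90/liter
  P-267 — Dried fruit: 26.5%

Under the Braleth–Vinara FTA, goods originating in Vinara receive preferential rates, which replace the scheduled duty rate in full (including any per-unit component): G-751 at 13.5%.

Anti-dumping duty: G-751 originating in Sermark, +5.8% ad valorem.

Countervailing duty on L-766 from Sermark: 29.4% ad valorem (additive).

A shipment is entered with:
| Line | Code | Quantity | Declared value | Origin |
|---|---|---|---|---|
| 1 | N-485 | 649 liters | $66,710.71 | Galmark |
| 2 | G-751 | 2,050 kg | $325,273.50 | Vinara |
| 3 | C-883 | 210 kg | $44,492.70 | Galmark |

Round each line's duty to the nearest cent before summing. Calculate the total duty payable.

$46,702.26

Line 1 (N-485, Galmark, 649 liters, $66,710.71):
Base rate for N-485 is $1.90/liter.
Duty = 649 × $1.90 = $1,233.10.
Line 2 (G-751, Vinara, 2,050 kg, $325,273.50):
Base rate for G-751 is 16.5% + $3.85/kg.
Origin Vinara qualifies under the Braleth–Vinara agreement and G-751 is covered: preferential rate 13.5% applies instead.
The additional-duty order on G-751 targets Sermark, not Vinara; it does not apply.
Duty = $325,273.50 × 13.5% = $43,911.92.
Line 3 (C-883, Galmark, 210 kg, $44,492.70):
Base rate for C-883 is 3.5%.
Duty = $44,492.70 × 3.5% = $1,557.24.
Total = $1,233.10 + $43,911.92 + $1,557.24 = $46,702.26.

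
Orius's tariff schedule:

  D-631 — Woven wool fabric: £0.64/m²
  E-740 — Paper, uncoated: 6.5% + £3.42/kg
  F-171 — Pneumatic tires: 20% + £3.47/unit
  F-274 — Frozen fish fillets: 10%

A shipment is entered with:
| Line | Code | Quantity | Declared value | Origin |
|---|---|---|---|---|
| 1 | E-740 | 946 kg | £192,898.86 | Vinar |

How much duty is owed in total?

£15,773.75

Line 1 (E-740, Vinar, 946 kg, £192,898.86):
Base rate for E-740 is 6.5% + £3.42/kg.
Duty = £192,898.86 × 6.5% + 946 × £3.42 = £15,773.75.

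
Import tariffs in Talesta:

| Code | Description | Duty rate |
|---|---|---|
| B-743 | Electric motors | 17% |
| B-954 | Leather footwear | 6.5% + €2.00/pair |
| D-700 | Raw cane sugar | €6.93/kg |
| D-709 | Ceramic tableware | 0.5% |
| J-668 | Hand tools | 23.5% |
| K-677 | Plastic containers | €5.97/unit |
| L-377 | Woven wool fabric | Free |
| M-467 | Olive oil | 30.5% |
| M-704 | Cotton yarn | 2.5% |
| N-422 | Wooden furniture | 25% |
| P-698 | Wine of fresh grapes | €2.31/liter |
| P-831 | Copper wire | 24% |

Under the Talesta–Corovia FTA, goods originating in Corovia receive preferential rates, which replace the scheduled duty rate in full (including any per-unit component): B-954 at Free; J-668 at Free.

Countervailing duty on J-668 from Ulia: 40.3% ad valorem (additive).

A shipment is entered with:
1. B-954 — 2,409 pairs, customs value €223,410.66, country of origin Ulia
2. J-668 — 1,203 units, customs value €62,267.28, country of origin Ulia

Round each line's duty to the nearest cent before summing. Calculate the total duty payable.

Line 1 (B-954, Ulia, 2,409 pairs, €223,410.66):
Base rate for B-954 is 6.5% + €2.00/pair.
B-954 has an FTA preferential rate, but origin Ulia is not Corovia; base rate stands.
Duty = €223,410.66 × 6.5% + 2,409 × €2.00 = €19,339.69.
Line 2 (J-668, Ulia, 1,203 units, €62,267.28):
Base rate for J-668 is 23.5%.
J-668 has an FTA preferential rate, but origin Ulia is not Corovia; base rate stands.
Additional duty on J-668 from Ulia: +40.3%. Applied ad valorem rate: 23.5% + 40.3% = 63.8%.
Duty = €62,267.28 × 63.8% = €39,726.52.
Total = €19,339.69 + €39,726.52 = €59,066.21.

€59,066.21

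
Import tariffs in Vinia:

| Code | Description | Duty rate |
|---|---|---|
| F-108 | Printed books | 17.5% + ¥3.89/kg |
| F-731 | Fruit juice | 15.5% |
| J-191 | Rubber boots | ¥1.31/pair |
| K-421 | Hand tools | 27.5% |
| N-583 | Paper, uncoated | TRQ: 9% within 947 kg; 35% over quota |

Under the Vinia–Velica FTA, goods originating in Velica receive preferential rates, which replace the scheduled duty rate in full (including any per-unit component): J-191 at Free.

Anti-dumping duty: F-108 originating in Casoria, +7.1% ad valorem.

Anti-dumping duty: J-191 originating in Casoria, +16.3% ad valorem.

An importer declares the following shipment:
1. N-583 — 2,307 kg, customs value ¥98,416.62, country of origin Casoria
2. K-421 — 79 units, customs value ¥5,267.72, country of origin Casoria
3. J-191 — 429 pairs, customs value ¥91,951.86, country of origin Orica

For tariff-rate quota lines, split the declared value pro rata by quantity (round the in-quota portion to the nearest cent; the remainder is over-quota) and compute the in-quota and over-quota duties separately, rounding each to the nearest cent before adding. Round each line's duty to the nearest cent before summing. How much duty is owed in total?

¥25,952.68

Line 1 (N-583, Casoria, 2,307 kg, ¥98,416.62):
Code N-583 is under a tariff-rate quota (threshold 947 kg). In-quota: 947 kg at 9%; over-quota: 1,360 kg at 35%.
Pro-rata value split: in-quota = ¥98,416.62 × 947/2,307 = ¥40,399.02; over-quota = ¥98,416.62 − ¥40,399.02 = ¥58,017.60.
In-quota duty = ¥40,399.02 × 9% = ¥3,635.91. Over-quota duty = ¥58,017.60 × 35% = ¥20,306.16.
Line duty = ¥3,635.91 + ¥20,306.16 = ¥23,942.07.
Line 2 (K-421, Casoria, 79 units, ¥5,267.72):
Base rate for K-421 is 27.5%.
Duty = ¥5,267.72 × 27.5% = ¥1,448.62.
Line 3 (J-191, Orica, 429 pairs, ¥91,951.86):
Base rate for J-191 is ¥1.31/pair.
J-191 has an FTA preferential rate, but origin Orica is not Velica; base rate stands.
The additional-duty order on J-191 targets Casoria, not Orica; it does not apply.
Duty = 429 × ¥1.31 = ¥561.99.
Total = ¥23,942.07 + ¥1,448.62 + ¥561.99 = ¥25,952.68.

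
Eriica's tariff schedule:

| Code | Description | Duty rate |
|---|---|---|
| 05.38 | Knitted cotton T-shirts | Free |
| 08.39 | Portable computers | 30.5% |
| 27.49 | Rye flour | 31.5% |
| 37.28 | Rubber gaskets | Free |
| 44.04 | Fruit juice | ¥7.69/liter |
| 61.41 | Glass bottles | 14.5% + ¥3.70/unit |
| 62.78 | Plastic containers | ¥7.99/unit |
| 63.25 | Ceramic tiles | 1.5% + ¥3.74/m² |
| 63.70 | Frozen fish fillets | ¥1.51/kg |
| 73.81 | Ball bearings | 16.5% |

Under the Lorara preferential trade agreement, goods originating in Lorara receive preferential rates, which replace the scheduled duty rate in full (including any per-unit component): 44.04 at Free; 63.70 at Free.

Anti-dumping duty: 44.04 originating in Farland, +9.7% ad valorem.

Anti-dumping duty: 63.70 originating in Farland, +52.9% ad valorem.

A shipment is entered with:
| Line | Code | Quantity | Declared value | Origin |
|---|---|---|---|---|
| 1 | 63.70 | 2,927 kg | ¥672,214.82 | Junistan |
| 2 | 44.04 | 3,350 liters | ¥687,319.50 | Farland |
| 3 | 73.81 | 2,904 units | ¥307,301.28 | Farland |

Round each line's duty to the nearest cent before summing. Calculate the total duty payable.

¥147,555.97

Line 1 (63.70, Junistan, 2,927 kg, ¥672,214.82):
Base rate for 63.70 is ¥1.51/kg.
63.70 has an FTA preferential rate, but origin Junistan is not Lorara; base rate stands.
The additional-duty order on 63.70 targets Farland, not Junistan; it does not apply.
Duty = 2,927 × ¥1.51 = ¥4,419.77.
Line 2 (44.04, Farland, 3,350 liters, ¥687,319.50):
Base rate for 44.04 is ¥7.69/liter.
44.04 has an FTA preferential rate, but origin Farland is not Lorara; base rate stands.
Additional duty on 44.04 from Farland: +9.7% ad valorem. Applied ad valorem rate = 9.7%.
Duty = ¥687,319.50 × 9.7% + 3,350 × ¥7.69 = ¥92,431.49.
Line 3 (73.81, Farland, 2,904 units, ¥307,301.28):
Base rate for 73.81 is 16.5%.
Duty = ¥307,301.28 × 16.5% = ¥50,704.71.
Total = ¥4,419.77 + ¥92,431.49 + ¥50,704.71 = ¥147,555.97.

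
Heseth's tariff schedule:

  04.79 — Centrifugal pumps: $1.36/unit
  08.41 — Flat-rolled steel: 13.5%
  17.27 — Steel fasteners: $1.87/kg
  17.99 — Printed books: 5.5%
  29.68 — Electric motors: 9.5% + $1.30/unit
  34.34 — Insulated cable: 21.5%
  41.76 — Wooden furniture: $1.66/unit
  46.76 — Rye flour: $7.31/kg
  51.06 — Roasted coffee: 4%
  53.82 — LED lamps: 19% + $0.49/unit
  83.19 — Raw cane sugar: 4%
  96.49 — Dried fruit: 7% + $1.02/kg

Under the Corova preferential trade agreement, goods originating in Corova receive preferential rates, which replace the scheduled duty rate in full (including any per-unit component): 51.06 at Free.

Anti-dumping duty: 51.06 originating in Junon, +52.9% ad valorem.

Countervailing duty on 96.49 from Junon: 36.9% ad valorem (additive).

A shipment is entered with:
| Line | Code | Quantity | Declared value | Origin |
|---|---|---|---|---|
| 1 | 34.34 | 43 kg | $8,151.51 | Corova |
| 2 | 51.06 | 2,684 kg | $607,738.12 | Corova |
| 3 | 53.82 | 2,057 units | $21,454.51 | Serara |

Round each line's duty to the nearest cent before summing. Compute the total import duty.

$6,836.86

Line 1 (34.34, Corova, 43 kg, $8,151.51):
Base rate for 34.34 is 21.5%.
Origin Corova is the FTA partner but 34.34 is not on the preference list; base rate stands.
Duty = $8,151.51 × 21.5% = $1,752.57.
Line 2 (51.06, Corova, 2,684 kg, $607,738.12):
Base rate for 51.06 is 4%.
Origin Corova qualifies under the Heseth–Corova agreement and 51.06 is covered: preferential rate Free applies instead.
The additional-duty order on 51.06 targets Junon, not Corova; it does not apply.
Duty = $607,738.12 × 0% = $0.00.
Line 3 (53.82, Serara, 2,057 units, $21,454.51):
Base rate for 53.82 is 19% + $0.49/unit.
Duty = $21,454.51 × 19% + 2,057 × $0.49 = $5,084.29.
Total = $1,752.57 + $0.00 + $5,084.29 = $6,836.86.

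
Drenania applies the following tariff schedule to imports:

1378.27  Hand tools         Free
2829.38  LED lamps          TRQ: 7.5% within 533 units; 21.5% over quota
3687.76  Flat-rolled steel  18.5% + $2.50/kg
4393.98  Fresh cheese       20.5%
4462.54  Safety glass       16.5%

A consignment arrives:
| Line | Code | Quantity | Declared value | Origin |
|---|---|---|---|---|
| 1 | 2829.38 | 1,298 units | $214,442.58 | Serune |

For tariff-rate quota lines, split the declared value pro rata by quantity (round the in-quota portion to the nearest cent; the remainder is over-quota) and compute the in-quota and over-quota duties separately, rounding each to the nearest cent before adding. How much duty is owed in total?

Line 1 (2829.38, Serune, 1,298 units, $214,442.58):
Code 2829.38 is under a tariff-rate quota (threshold 533 units). In-quota: 533 units at 7.5%; over-quota: 765 units at 21.5%.
Pro-rata value split: in-quota = $214,442.58 × 533/1,298 = $88,056.93; over-quota = $214,442.58 − $88,056.93 = $126,385.65.
In-quota duty = $88,056.93 × 7.5% = $6,604.27. Over-quota duty = $126,385.65 × 21.5% = $27,172.91.
Line duty = $6,604.27 + $27,172.91 = $33,777.18.

$33,777.18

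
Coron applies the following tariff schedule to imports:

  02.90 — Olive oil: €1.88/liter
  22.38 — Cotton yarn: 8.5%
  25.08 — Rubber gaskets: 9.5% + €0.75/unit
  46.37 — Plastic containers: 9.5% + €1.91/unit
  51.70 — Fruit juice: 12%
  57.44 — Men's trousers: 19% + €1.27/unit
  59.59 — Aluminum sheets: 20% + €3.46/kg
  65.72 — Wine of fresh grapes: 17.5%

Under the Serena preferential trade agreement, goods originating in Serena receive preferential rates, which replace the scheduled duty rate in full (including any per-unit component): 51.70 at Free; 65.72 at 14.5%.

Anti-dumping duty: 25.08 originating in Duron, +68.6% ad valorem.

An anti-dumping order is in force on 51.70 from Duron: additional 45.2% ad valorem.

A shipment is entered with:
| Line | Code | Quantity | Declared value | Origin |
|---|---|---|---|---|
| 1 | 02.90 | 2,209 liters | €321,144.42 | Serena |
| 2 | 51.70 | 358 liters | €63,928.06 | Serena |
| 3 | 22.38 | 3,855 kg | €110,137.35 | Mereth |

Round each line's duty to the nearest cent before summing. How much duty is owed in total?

Line 1 (02.90, Serena, 2,209 liters, €321,144.42):
Base rate for 02.90 is €1.88/liter.
Origin Serena is the FTA partner but 02.90 is not on the preference list; base rate stands.
Duty = 2,209 × €1.88 = €4,152.92.
Line 2 (51.70, Serena, 358 liters, €63,928.06):
Base rate for 51.70 is 12%.
Origin Serena qualifies under the Coron–Serena agreement and 51.70 is covered: preferential rate Free applies instead.
The additional-duty order on 51.70 targets Duron, not Serena; it does not apply.
Duty = €63,928.06 × 0% = €0.00.
Line 3 (22.38, Mereth, 3,855 kg, €110,137.35):
Base rate for 22.38 is 8.5%.
Duty = €110,137.35 × 8.5% = €9,361.67.
Total = €4,152.92 + €0.00 + €9,361.67 = €13,514.59.

€13,514.59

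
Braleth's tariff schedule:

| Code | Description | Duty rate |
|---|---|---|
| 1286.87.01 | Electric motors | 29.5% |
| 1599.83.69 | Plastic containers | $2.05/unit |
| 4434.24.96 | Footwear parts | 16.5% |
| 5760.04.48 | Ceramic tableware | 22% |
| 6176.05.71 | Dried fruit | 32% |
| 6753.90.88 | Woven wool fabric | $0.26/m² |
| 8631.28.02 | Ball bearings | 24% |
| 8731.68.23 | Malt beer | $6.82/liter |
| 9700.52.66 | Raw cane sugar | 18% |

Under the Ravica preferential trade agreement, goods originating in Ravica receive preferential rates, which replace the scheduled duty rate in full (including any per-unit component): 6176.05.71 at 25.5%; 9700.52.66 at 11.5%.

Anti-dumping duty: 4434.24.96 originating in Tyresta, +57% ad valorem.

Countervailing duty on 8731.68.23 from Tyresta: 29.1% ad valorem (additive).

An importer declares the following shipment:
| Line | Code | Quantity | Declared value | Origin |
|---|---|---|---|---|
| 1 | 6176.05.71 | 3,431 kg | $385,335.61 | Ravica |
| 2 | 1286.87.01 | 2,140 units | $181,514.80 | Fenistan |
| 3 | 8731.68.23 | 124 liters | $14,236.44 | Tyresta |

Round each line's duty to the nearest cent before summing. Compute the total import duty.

Line 1 (6176.05.71, Ravica, 3,431 kg, $385,335.61):
Base rate for 6176.05.71 is 32%.
Origin Ravica qualifies under the Braleth–Ravica agreement and 6176.05.71 is covered: preferential rate 25.5% applies instead.
Duty = $385,335.61 × 25.5% = $98,260.58.
Line 2 (1286.87.01, Fenistan, 2,140 units, $181,514.80):
Base rate for 1286.87.01 is 29.5%.
Duty = $181,514.80 × 29.5% = $53,546.87.
Line 3 (8731.68.23, Tyresta, 124 liters, $14,236.44):
Base rate for 8731.68.23 is $6.82/liter.
Additional duty on 8731.68.23 from Tyresta: +29.1% ad valorem. Applied ad valorem rate = 29.1%.
Duty = $14,236.44 × 29.1% + 124 × $6.82 = $4,988.48.
Total = $98,260.58 + $53,546.87 + $4,988.48 = $156,795.93.

$156,795.93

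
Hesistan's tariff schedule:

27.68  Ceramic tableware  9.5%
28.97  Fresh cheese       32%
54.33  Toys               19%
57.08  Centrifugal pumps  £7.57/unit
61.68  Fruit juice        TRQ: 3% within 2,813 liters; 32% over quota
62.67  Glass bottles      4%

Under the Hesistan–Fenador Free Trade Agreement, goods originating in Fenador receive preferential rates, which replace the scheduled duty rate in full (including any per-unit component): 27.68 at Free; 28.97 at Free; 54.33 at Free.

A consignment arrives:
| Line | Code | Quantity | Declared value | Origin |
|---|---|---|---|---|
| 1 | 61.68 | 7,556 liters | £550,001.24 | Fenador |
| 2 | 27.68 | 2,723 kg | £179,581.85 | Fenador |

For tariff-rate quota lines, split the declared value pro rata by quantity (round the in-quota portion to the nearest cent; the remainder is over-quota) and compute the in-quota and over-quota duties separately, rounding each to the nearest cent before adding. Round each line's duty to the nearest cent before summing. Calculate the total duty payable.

Line 1 (61.68, Fenador, 7,556 liters, £550,001.24):
Code 61.68 is under a tariff-rate quota (threshold 2,813 liters). In-quota: 2,813 liters at 3%; over-quota: 4,743 liters at 32%.
Pro-rata value split: in-quota = £550,001.24 × 2,813/7,556 = £204,758.27; over-quota = £550,001.24 − £204,758.27 = £345,242.97.
In-quota duty = £204,758.27 × 3% = £6,142.75. Over-quota duty = £345,242.97 × 32% = £110,477.75.
Line duty = £6,142.75 + £110,477.75 = £116,620.50.
Line 2 (27.68, Fenador, 2,723 kg, £179,581.85):
Base rate for 27.68 is 9.5%.
Origin Fenador qualifies under the Hesistan–Fenador agreement and 27.68 is covered: preferential rate Free applies instead.
Duty = £179,581.85 × 0% = £0.00.
Total = £116,620.50 + £0.00 = £116,620.50.

£116,620.50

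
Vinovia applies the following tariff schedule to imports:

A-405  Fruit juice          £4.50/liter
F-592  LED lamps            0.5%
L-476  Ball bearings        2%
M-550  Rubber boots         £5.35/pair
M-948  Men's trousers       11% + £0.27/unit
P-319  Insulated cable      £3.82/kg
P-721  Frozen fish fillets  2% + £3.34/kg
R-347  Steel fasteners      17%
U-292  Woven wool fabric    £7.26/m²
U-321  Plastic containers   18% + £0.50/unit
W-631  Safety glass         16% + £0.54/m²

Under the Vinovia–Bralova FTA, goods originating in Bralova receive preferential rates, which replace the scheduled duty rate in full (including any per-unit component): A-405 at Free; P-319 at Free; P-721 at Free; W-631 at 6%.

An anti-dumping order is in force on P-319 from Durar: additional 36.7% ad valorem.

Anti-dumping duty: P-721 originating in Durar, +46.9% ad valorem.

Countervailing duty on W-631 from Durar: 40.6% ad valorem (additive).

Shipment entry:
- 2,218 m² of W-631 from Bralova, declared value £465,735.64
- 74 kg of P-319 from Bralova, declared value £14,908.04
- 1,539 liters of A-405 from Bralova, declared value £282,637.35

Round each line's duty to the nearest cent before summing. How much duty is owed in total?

Line 1 (W-631, Bralova, 2,218 m², £465,735.64):
Base rate for W-631 is 16% + £0.54/m².
Origin Bralova qualifies under the Vinovia–Bralova agreement and W-631 is covered: preferential rate 6% applies instead.
The additional-duty order on W-631 targets Durar, not Bralova; it does not apply.
Duty = £465,735.64 × 6% = £27,944.14.
Line 2 (P-319, Bralova, 74 kg, £14,908.04):
Base rate for P-319 is £3.82/kg.
Origin Bralova qualifies under the Vinovia–Bralova agreement and P-319 is covered: preferential rate Free applies instead.
The additional-duty order on P-319 targets Durar, not Bralova; it does not apply.
Duty = £14,908.04 × 0% = £0.00.
Line 3 (A-405, Bralova, 1,539 liters, £282,637.35):
Base rate for A-405 is £4.50/liter.
Origin Bralova qualifies under the Vinovia–Bralova agreement and A-405 is covered: preferential rate Free applies instead.
Duty = £282,637.35 × 0% = £0.00.
Total = £27,944.14 + £0.00 + £0.00 = £27,944.14.

£27,944.14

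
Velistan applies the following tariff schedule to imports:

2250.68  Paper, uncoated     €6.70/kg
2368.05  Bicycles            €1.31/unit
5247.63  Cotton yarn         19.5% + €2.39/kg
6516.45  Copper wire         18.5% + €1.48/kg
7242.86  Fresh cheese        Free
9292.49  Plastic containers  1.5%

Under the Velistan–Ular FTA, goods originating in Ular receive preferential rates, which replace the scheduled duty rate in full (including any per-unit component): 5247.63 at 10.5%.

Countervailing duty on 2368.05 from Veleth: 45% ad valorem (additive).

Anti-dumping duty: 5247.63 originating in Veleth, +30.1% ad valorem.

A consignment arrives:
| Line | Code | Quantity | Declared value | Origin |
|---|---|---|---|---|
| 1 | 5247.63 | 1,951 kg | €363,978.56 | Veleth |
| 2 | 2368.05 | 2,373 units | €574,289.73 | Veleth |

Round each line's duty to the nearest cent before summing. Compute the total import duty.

Line 1 (5247.63, Veleth, 1,951 kg, €363,978.56):
Base rate for 5247.63 is 19.5% + €2.39/kg.
5247.63 has an FTA preferential rate, but origin Veleth is not Ular; base rate stands.
Additional duty on 5247.63 from Veleth: +30.1%. Applied ad valorem rate: 19.5% + 30.1% = 49.6%.
Duty = €363,978.56 × 49.6% + 1,951 × €2.39 = €185,196.26.
Line 2 (2368.05, Veleth, 2,373 units, €574,289.73):
Base rate for 2368.05 is €1.31/unit.
Additional duty on 2368.05 from Veleth: +45% ad valorem. Applied ad valorem rate = 45%.
Duty = €574,289.73 × 45% + 2,373 × €1.31 = €261,539.01.
Total = €185,196.26 + €261,539.01 = €446,735.27.

€446,735.27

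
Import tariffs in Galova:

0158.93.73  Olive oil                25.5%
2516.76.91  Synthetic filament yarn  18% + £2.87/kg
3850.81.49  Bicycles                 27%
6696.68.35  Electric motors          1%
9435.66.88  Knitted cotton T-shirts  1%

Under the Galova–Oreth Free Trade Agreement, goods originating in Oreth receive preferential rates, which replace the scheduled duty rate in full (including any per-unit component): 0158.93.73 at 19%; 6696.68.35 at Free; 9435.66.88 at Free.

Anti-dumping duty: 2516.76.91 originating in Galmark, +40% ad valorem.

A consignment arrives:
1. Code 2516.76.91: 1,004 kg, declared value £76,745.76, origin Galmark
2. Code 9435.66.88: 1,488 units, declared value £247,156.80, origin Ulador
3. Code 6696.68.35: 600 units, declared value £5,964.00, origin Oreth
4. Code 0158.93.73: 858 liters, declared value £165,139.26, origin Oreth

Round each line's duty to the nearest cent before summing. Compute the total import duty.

Line 1 (2516.76.91, Galmark, 1,004 kg, £76,745.76):
Base rate for 2516.76.91 is 18% + £2.87/kg.
Additional duty on 2516.76.91 from Galmark: +40%. Applied ad valorem rate: 18% + 40% = 58%.
Duty = £76,745.76 × 58% + 1,004 × £2.87 = £47,394.02.
Line 2 (9435.66.88, Ulador, 1,488 units, £247,156.80):
Base rate for 9435.66.88 is 1%.
9435.66.88 has an FTA preferential rate, but origin Ulador is not Oreth; base rate stands.
Duty = £247,156.80 × 1% = £2,471.57.
Line 3 (6696.68.35, Oreth, 600 units, £5,964.00):
Base rate for 6696.68.35 is 1%.
Origin Oreth qualifies under the Galova–Oreth agreement and 6696.68.35 is covered: preferential rate Free applies instead.
Duty = £5,964.00 × 0% = £0.00.
Line 4 (0158.93.73, Oreth, 858 liters, £165,139.26):
Base rate for 0158.93.73 is 25.5%.
Origin Oreth qualifies under the Galova–Oreth agreement and 0158.93.73 is covered: preferential rate 19% applies instead.
Duty = £165,139.26 × 19% = £31,376.46.
Total = £47,394.02 + £2,471.57 + £0.00 + £31,376.46 = £81,242.05.

£81,242.05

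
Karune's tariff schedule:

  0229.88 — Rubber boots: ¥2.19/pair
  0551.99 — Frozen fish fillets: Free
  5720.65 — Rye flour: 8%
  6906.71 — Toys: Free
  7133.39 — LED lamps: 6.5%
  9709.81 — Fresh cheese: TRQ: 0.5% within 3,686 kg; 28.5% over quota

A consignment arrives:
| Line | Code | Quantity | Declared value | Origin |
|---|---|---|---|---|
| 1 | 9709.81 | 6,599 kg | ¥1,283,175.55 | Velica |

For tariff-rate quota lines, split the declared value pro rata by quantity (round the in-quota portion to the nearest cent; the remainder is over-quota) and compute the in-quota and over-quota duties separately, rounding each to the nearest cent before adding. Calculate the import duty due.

Line 1 (9709.81, Velica, 6,599 kg, ¥1,283,175.55):
Code 9709.81 is under a tariff-rate quota (threshold 3,686 kg). In-quota: 3,686 kg at 0.5%; over-quota: 2,913 kg at 28.5%.
Pro-rata value split: in-quota = ¥1,283,175.55 × 3,686/6,599 = ¥716,742.70; over-quota = ¥1,283,175.55 − ¥716,742.70 = ¥566,432.85.
In-quota duty = ¥716,742.70 × 0.5% = ¥3,583.71. Over-quota duty = ¥566,432.85 × 28.5% = ¥161,433.36.
Line duty = ¥3,583.71 + ¥161,433.36 = ¥165,017.07.

¥165,017.07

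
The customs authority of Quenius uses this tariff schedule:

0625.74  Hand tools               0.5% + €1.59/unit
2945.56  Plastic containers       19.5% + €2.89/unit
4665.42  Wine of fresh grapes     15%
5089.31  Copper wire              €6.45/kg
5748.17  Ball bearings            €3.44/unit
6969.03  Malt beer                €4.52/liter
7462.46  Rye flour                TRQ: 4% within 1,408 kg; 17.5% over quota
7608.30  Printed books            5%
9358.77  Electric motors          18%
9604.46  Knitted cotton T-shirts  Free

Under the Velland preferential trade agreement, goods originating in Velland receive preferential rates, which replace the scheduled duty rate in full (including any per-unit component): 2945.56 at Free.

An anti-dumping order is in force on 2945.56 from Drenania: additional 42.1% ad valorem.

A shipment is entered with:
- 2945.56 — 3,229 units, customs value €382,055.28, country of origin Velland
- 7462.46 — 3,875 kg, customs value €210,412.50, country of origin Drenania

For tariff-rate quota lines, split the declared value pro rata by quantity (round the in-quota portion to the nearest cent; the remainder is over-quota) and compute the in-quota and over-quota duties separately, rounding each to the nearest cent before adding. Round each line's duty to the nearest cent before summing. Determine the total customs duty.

€26,500.85

Line 1 (2945.56, Velland, 3,229 units, €382,055.28):
Base rate for 2945.56 is 19.5% + €2.89/unit.
Origin Velland qualifies under the Quenius–Velland agreement and 2945.56 is covered: preferential rate Free applies instead.
The additional-duty order on 2945.56 targets Drenania, not Velland; it does not apply.
Duty = €382,055.28 × 0% = €0.00.
Line 2 (7462.46, Drenania, 3,875 kg, €210,412.50):
Code 7462.46 is under a tariff-rate quota (threshold 1,408 kg). In-quota: 1,408 kg at 4%; over-quota: 2,467 kg at 17.5%.
Pro-rata value split: in-quota = €210,412.50 × 1,408/3,875 = €76,454.40; over-quota = €210,412.50 − €76,454.40 = €133,958.10.
In-quota duty = €76,454.40 × 4% = €3,058.18. Over-quota duty = €133,958.10 × 17.5% = €23,442.67.
Line duty = €3,058.18 + €23,442.67 = €26,500.85.
Total = €0.00 + €26,500.85 = €26,500.85.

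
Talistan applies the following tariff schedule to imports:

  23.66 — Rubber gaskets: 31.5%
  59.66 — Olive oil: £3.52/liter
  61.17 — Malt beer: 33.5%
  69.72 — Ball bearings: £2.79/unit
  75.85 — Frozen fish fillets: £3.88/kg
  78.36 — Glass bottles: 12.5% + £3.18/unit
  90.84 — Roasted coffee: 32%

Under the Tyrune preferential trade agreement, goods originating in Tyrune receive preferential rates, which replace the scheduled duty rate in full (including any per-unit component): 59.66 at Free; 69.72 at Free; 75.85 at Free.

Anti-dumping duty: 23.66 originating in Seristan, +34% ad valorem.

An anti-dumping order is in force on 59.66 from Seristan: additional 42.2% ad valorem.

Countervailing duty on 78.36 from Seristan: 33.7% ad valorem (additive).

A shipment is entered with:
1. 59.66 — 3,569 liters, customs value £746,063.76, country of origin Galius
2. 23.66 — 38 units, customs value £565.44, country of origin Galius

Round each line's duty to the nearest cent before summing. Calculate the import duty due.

£12,740.99

Line 1 (59.66, Galius, 3,569 liters, £746,063.76):
Base rate for 59.66 is £3.52/liter.
59.66 has an FTA preferential rate, but origin Galius is not Tyrune; base rate stands.
The additional-duty order on 59.66 targets Seristan, not Galius; it does not apply.
Duty = 3,569 × £3.52 = £12,562.88.
Line 2 (23.66, Galius, 38 units, £565.44):
Base rate for 23.66 is 31.5%.
The additional-duty order on 23.66 targets Seristan, not Galius; it does not apply.
Duty = £565.44 × 31.5% = £178.11.
Total = £12,562.88 + £178.11 = £12,740.99.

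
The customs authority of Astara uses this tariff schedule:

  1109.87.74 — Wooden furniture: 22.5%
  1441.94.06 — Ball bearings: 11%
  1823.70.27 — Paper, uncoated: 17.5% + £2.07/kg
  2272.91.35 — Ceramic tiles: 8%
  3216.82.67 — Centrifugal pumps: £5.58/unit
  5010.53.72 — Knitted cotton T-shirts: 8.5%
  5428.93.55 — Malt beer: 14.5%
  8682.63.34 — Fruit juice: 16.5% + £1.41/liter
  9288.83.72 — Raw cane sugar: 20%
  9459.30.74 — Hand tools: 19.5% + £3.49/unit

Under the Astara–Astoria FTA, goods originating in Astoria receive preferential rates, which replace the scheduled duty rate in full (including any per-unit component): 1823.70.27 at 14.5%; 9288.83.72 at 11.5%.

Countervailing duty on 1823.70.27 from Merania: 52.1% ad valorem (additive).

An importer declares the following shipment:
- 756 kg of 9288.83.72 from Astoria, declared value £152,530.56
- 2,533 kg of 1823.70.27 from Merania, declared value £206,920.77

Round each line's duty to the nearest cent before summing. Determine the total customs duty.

£166,801.18

Line 1 (9288.83.72, Astoria, 756 kg, £152,530.56):
Base rate for 9288.83.72 is 20%.
Origin Astoria qualifies under the Astara–Astoria agreement and 9288.83.72 is covered: preferential rate 11.5% applies instead.
Duty = £152,530.56 × 11.5% = £17,541.01.
Line 2 (1823.70.27, Merania, 2,533 kg, £206,920.77):
Base rate for 1823.70.27 is 17.5% + £2.07/kg.
1823.70.27 has an FTA preferential rate, but origin Merania is not Astoria; base rate stands.
Additional duty on 1823.70.27 from Merania: +52.1%. Applied ad valorem rate: 17.5% + 52.1% = 69.6%.
Duty = £206,920.77 × 69.6% + 2,533 × £2.07 = £149,260.17.
Total = £17,541.01 + £149,260.17 = £166,801.18.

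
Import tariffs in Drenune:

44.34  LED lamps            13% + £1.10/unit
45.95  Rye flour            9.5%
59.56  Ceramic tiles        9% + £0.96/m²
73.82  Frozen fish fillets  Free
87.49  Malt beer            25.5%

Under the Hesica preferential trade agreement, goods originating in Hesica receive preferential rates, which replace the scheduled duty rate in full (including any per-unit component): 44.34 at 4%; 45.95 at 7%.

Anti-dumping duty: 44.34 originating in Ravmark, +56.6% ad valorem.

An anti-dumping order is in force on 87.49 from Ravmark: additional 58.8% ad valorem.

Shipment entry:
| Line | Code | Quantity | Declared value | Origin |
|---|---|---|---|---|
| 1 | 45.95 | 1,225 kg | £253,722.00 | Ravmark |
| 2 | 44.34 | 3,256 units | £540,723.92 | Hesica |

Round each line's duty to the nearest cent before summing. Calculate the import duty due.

Line 1 (45.95, Ravmark, 1,225 kg, £253,722.00):
Base rate for 45.95 is 9.5%.
45.95 has an FTA preferential rate, but origin Ravmark is not Hesica; base rate stands.
Duty = £253,722.00 × 9.5% = £24,103.59.
Line 2 (44.34, Hesica, 3,256 units, £540,723.92):
Base rate for 44.34 is 13% + £1.10/unit.
Origin Hesica qualifies under the Drenune–Hesica agreement and 44.34 is covered: preferential rate 4% applies instead.
The additional-duty order on 44.34 targets Ravmark, not Hesica; it does not apply.
Duty = £540,723.92 × 4% = £21,628.96.
Total = £24,103.59 + £21,628.96 = £45,732.55.

£45,732.55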